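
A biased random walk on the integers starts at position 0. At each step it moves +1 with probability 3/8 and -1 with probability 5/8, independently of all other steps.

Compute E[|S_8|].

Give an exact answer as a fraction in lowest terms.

S_8 takes values m ≡ 0 (mod 2) with |m| ≤ 8; P(S_8=m) = C(8,(8+m)/2) · (3/8)^((8+m)/2) · (5/8)^((8-m)/2).
Distribution: P(S=-8)=390625/16777216, P(S=-6)=234375/2097152, P(S=-4)=984375/4194304, P(S=-2)=590625/2097152, P(S=0)=1771875/8388608, P(S=2)=212625/2097152, P(S=4)=127575/4194304, P(S=6)=10935/2097152, P(S=8)=6561/16777216
E[|S_8|] = Σ_m |m|·P(S_8=m) = 2849723/1048576

Answer: 2849723/1048576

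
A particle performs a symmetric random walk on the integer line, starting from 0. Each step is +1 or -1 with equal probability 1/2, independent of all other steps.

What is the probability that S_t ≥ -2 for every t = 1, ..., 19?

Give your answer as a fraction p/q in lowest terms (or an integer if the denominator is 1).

Answer: 130169/262144

Derivation:
Let f(t,s) = #length-t paths at position s with S_1..S_t all ≥ -2.
f(t,s) = f(t-1,s-1) + f(t-1,s+1) for s ≥ -2; f(t,s) = 0 for s < -2.
t=0: f(0,0)=1
t=1: f(1,-1)=1 f(1,1)=1
t=2: f(2,-2)=1 f(2,0)=2 f(2,2)=1
t=3: f(3,-1)=3 f(3,1)=3 f(3,3)=1
t=4: f(4,-2)=3 f(4,0)=6 f(4,2)=4 f(4,4)=1
t=5: f(5,-1)=9 f(5,1)=10 f(5,3)=5 f(5,5)=1
t=6: f(6,-2)=9 f(6,0)=19 f(6,2)=15 f(6,4)=6 f(6,6)=1
t=7: f(7,-1)=28 f(7,1)=34 f(7,3)=21 f(7,5)=7 f(7,7)=1
t=8: f(8,-2)=28 f(8,0)=62 f(8,2)=55 f(8,4)=28 f(8,6)=8 f(8,8)=1
t=9: f(9,-1)=90 f(9,1)=117 f(9,3)=83 f(9,5)=36 f(9,7)=9 f(9,9)=1
t=10: f(10,-2)=90 f(10,0)=207 f(10,2)=200 f(10,4)=119 f(10,6)=45 f(10,8)=10 f(10,10)=1
t=11: f(11,-1)=297 f(11,1)=407 f(11,3)=319 f(11,5)=164 f(11,7)=55 f(11,9)=11 f(11,11)=1
t=12: f(12,-2)=297 f(12,0)=704 f(12,2)=726 f(12,4)=483 f(12,6)=219 f(12,8)=66 f(12,10)=12 f(12,12)=1
t=13: f(13,-1)=1001 f(13,1)=1430 f(13,3)=1209 f(13,5)=702 f(13,7)=285 f(13,9)=78 f(13,11)=13 f(13,13)=1
t=14: f(14,-2)=1001 f(14,0)=2431 f(14,2)=2639 f(14,4)=1911 f(14,6)=987 f(14,8)=363 f(14,10)=91 f(14,12)=14 f(14,14)=1
t=15: f(15,-1)=3432 f(15,1)=5070 f(15,3)=4550 f(15,5)=2898 f(15,7)=1350 f(15,9)=454 f(15,11)=105 f(15,13)=15 f(15,15)=1
t=16: f(16,-2)=3432 f(16,0)=8502 f(16,2)=9620 f(16,4)=7448 f(16,6)=4248 f(16,8)=1804 f(16,10)=559 f(16,12)=120 f(16,14)=16 f(16,16)=1
t=17: f(17,-1)=11934 f(17,1)=18122 f(17,3)=17068 f(17,5)=11696 f(17,7)=6052 f(17,9)=2363 f(17,11)=679 f(17,13)=136 f(17,15)=17 f(17,17)=1
t=18: f(18,-2)=11934 f(18,0)=30056 f(18,2)=35190 f(18,4)=28764 f(18,6)=17748 f(18,8)=8415 f(18,10)=3042 f(18,12)=815 f(18,14)=153 f(18,16)=18 f(18,18)=1
t=19: f(19,-1)=41990 f(19,1)=65246 f(19,3)=63954 f(19,5)=46512 f(19,7)=26163 f(19,9)=11457 f(19,11)=3857 f(19,13)=968 f(19,15)=171 f(19,17)=19 f(19,19)=1
Σ_s f(19,s) = 260338
P = 260338/524288 = 130169/262144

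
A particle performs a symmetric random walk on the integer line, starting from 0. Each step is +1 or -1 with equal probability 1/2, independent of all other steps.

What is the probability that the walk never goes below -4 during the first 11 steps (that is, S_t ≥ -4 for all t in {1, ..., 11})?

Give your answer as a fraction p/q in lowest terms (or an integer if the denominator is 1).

Answer: 1749/2048

Derivation:
Let f(t,s) = #length-t paths at position s with S_1..S_t all ≥ -4.
f(t,s) = f(t-1,s-1) + f(t-1,s+1) for s ≥ -4; f(t,s) = 0 for s < -4.
t=0: f(0,0)=1
t=1: f(1,-1)=1 f(1,1)=1
t=2: f(2,-2)=1 f(2,0)=2 f(2,2)=1
t=3: f(3,-3)=1 f(3,-1)=3 f(3,1)=3 f(3,3)=1
t=4: f(4,-4)=1 f(4,-2)=4 f(4,0)=6 f(4,2)=4 f(4,4)=1
t=5: f(5,-3)=5 f(5,-1)=10 f(5,1)=10 f(5,3)=5 f(5,5)=1
t=6: f(6,-4)=5 f(6,-2)=15 f(6,0)=20 f(6,2)=15 f(6,4)=6 f(6,6)=1
t=7: f(7,-3)=20 f(7,-1)=35 f(7,1)=35 f(7,3)=21 f(7,5)=7 f(7,7)=1
t=8: f(8,-4)=20 f(8,-2)=55 f(8,0)=70 f(8,2)=56 f(8,4)=28 f(8,6)=8 f(8,8)=1
t=9: f(9,-3)=75 f(9,-1)=125 f(9,1)=126 f(9,3)=84 f(9,5)=36 f(9,7)=9 f(9,9)=1
t=10: f(10,-4)=75 f(10,-2)=200 f(10,0)=251 f(10,2)=210 f(10,4)=120 f(10,6)=45 f(10,8)=10 f(10,10)=1
t=11: f(11,-3)=275 f(11,-1)=451 f(11,1)=461 f(11,3)=330 f(11,5)=165 f(11,7)=55 f(11,9)=11 f(11,11)=1
Σ_s f(11,s) = 1749
P = 1749/2048 = 1749/2048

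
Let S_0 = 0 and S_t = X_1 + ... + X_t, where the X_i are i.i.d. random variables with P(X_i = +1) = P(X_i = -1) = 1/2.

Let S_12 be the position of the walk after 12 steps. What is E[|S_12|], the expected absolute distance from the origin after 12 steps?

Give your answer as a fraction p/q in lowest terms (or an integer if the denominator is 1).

S_12 takes values m ≡ 0 (mod 2) with |m| ≤ 12; P(S_12=m) = C(12,(12+m)/2)/2^12.
Total paths: 2^12 = 4096
Distribution: P(S=-12)=1/4096, P(S=-10)=12/4096, P(S=-8)=66/4096, P(S=-6)=220/4096, P(S=-4)=495/4096, P(S=-2)=792/4096, P(S=0)=924/4096, P(S=2)=792/4096, P(S=4)=495/4096, P(S=6)=220/4096, P(S=8)=66/4096, P(S=10)=12/4096, P(S=12)=1/4096
E[|S_12|] = Σ_m |m|·P(S_12=m) = 11088/4096 = 693/256

Answer: 693/256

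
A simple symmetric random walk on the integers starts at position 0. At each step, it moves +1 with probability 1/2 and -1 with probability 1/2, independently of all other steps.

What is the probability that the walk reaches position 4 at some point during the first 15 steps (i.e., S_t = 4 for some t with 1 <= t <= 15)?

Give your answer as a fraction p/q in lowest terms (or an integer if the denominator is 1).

Answer: 309/1024

Derivation:
Count via complement. Let g(t,s) = #length-t paths at position s with S_1..S_t all ≠ 4.
g(t,s) = g(t-1,s-1) + g(t-1,s+1) for s ≠ 4; g(t,4) = 0.
t=0: g(0,0)=1
t=1: g(1,-1)=1 g(1,1)=1
t=2: g(2,-2)=1 g(2,0)=2 g(2,2)=1
t=3: g(3,-3)=1 g(3,-1)=3 g(3,1)=3 g(3,3)=1
t=4: g(4,-4)=1 g(4,-2)=4 g(4,0)=6 g(4,2)=4
t=5: g(5,-5)=1 g(5,-3)=5 g(5,-1)=10 g(5,1)=10 g(5,3)=4
t=6: g(6,-6)=1 g(6,-4)=6 g(6,-2)=15 g(6,0)=20 g(6,2)=14
t=7: g(7,-7)=1 g(7,-5)=7 g(7,-3)=21 g(7,-1)=35 g(7,1)=34 g(7,3)=14
t=8: g(8,-8)=1 g(8,-6)=8 g(8,-4)=28 g(8,-2)=56 g(8,0)=69 g(8,2)=48
t=9: g(9,-9)=1 g(9,-7)=9 g(9,-5)=36 g(9,-3)=84 g(9,-1)=125 g(9,1)=117 g(9,3)=48
t=10: g(10,-10)=1 g(10,-8)=10 g(10,-6)=45 g(10,-4)=120 g(10,-2)=209 g(10,0)=242 g(10,2)=165
t=11: g(11,-11)=1 g(11,-9)=11 g(11,-7)=55 g(11,-5)=165 g(11,-3)=329 g(11,-1)=451 g(11,1)=407 g(11,3)=165
t=12: g(12,-12)=1 g(12,-10)=12 g(12,-8)=66 g(12,-6)=220 g(12,-4)=494 g(12,-2)=780 g(12,0)=858 g(12,2)=572
t=13: g(13,-13)=1 g(13,-11)=13 g(13,-9)=78 g(13,-7)=286 g(13,-5)=714 g(13,-3)=1274 g(13,-1)=1638 g(13,1)=1430 g(13,3)=572
t=14: g(14,-14)=1 g(14,-12)=14 g(14,-10)=91 g(14,-8)=364 g(14,-6)=1000 g(14,-4)=1988 g(14,-2)=2912 g(14,0)=3068 g(14,2)=2002
t=15: g(15,-15)=1 g(15,-13)=15 g(15,-11)=105 g(15,-9)=455 g(15,-7)=1364 g(15,-5)=2988 g(15,-3)=4900 g(15,-1)=5980 g(15,1)=5070 g(15,3)=2002
Paths never hitting 4: Σ_s g(15,s) = 22880
Paths hitting 4: 2^15 - 22880 = 9888
P = 9888/32768 = 309/1024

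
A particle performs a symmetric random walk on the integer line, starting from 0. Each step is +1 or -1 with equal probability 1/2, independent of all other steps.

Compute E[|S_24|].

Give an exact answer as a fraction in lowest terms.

Answer: 2028117/524288

Derivation:
S_24 takes values m ≡ 0 (mod 2) with |m| ≤ 24; P(S_24=m) = C(24,(24+m)/2)/2^24.
Total paths: 2^24 = 16777216
Distribution: P(S=-24)=1/16777216, P(S=-22)=24/16777216, P(S=-20)=276/16777216, P(S=-18)=2024/16777216, P(S=-16)=10626/16777216, P(S=-14)=42504/16777216, P(S=-12)=134596/16777216, P(S=-10)=346104/16777216, P(S=-8)=735471/16777216, P(S=-6)=1307504/16777216, P(S=-4)=1961256/16777216, P(S=-2)=2496144/16777216, P(S=0)=2704156/16777216, P(S=2)=2496144/16777216, P(S=4)=1961256/16777216, P(S=6)=1307504/16777216, P(S=8)=735471/16777216, P(S=10)=346104/16777216, P(S=12)=134596/16777216, P(S=14)=42504/16777216, P(S=16)=10626/16777216, P(S=18)=2024/16777216, P(S=20)=276/16777216, P(S=22)=24/16777216, P(S=24)=1/16777216
E[|S_24|] = Σ_m |m|·P(S_24=m) = 64899744/16777216 = 2028117/524288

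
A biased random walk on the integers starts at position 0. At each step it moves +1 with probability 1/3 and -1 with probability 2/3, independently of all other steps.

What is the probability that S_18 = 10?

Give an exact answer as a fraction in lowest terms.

To reach position 10 after 18 steps: need 14 steps of +1 and 4 steps of -1.
Number of such sequences: C(18,14) = 3060
Each has probability (1/3)^14 · (2/3)^4 = 16/387420489
P = 3060 · 16/387420489 = 5440/43046721

Answer: 5440/43046721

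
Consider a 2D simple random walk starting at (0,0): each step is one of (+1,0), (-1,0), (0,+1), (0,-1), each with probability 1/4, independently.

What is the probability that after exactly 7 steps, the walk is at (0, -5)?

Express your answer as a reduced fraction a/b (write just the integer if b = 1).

Let h be the number of horizontal steps (so 7-h are vertical). To end at (0,-5) need (h+0)/2 right-steps and ((7-h)-5)/2 up-steps.
Sum over h with 0 ≤ h ≤ 2, h ≡ 0 (mod 2), 7-h ≡ 1 (mod 2):
h=0: C(7,0)·C(0,0)·C(7,1) = 1·1·7 = 7
h=2: C(7,2)·C(2,1)·C(5,0) = 21·2·1 = 42
Total favorable: 49
Total paths: 4^7 = 16384
P = 49/16384 = 49/16384

Answer: 49/16384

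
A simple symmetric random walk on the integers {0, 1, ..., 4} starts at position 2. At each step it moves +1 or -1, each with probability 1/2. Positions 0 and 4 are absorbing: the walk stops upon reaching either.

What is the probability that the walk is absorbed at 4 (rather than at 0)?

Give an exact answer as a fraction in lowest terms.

Answer: 1/2

Derivation:
Symmetric walk (p = 1/2): the harmonic-function argument gives P(hit 4 before 0 | start at 2) = a/N.
P = 2/4 = 1/2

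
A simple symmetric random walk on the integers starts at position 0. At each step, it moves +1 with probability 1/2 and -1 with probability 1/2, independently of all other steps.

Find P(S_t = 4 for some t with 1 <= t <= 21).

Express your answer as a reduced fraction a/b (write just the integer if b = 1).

Count via complement. Let g(t,s) = #length-t paths at position s with S_1..S_t all ≠ 4.
g(t,s) = g(t-1,s-1) + g(t-1,s+1) for s ≠ 4; g(t,4) = 0.
t=0: g(0,0)=1
t=1: g(1,-1)=1 g(1,1)=1
t=2: g(2,-2)=1 g(2,0)=2 g(2,2)=1
t=3: g(3,-3)=1 g(3,-1)=3 g(3,1)=3 g(3,3)=1
t=4: g(4,-4)=1 g(4,-2)=4 g(4,0)=6 g(4,2)=4
t=5: g(5,-5)=1 g(5,-3)=5 g(5,-1)=10 g(5,1)=10 g(5,3)=4
t=6: g(6,-6)=1 g(6,-4)=6 g(6,-2)=15 g(6,0)=20 g(6,2)=14
t=7: g(7,-7)=1 g(7,-5)=7 g(7,-3)=21 g(7,-1)=35 g(7,1)=34 g(7,3)=14
t=8: g(8,-8)=1 g(8,-6)=8 g(8,-4)=28 g(8,-2)=56 g(8,0)=69 g(8,2)=48
t=9: g(9,-9)=1 g(9,-7)=9 g(9,-5)=36 g(9,-3)=84 g(9,-1)=125 g(9,1)=117 g(9,3)=48
t=10: g(10,-10)=1 g(10,-8)=10 g(10,-6)=45 g(10,-4)=120 g(10,-2)=209 g(10,0)=242 g(10,2)=165
t=11: g(11,-11)=1 g(11,-9)=11 g(11,-7)=55 g(11,-5)=165 g(11,-3)=329 g(11,-1)=451 g(11,1)=407 g(11,3)=165
t=12: g(12,-12)=1 g(12,-10)=12 g(12,-8)=66 g(12,-6)=220 g(12,-4)=494 g(12,-2)=780 g(12,0)=858 g(12,2)=572
t=13: g(13,-13)=1 g(13,-11)=13 g(13,-9)=78 g(13,-7)=286 g(13,-5)=714 g(13,-3)=1274 g(13,-1)=1638 g(13,1)=1430 g(13,3)=572
t=14: g(14,-14)=1 g(14,-12)=14 g(14,-10)=91 g(14,-8)=364 g(14,-6)=1000 g(14,-4)=1988 g(14,-2)=2912 g(14,0)=3068 g(14,2)=2002
t=15: g(15,-15)=1 g(15,-13)=15 g(15,-11)=105 g(15,-9)=455 g(15,-7)=1364 g(15,-5)=2988 g(15,-3)=4900 g(15,-1)=5980 g(15,1)=5070 g(15,3)=2002
t=16: g(16,-16)=1 g(16,-14)=16 g(16,-12)=120 g(16,-10)=560 g(16,-8)=1819 g(16,-6)=4352 g(16,-4)=7888 g(16,-2)=10880 g(16,0)=11050 g(16,2)=7072
t=17: g(17,-17)=1 g(17,-15)=17 g(17,-13)=136 g(17,-11)=680 g(17,-9)=2379 g(17,-7)=6171 g(17,-5)=12240 g(17,-3)=18768 g(17,-1)=21930 g(17,1)=18122 g(17,3)=7072
t=18: g(18,-18)=1 g(18,-16)=18 g(18,-14)=153 g(18,-12)=816 g(18,-10)=3059 g(18,-8)=8550 g(18,-6)=18411 g(18,-4)=31008 g(18,-2)=40698 g(18,0)=40052 g(18,2)=25194
t=19: g(19,-19)=1 g(19,-17)=19 g(19,-15)=171 g(19,-13)=969 g(19,-11)=3875 g(19,-9)=11609 g(19,-7)=26961 g(19,-5)=49419 g(19,-3)=71706 g(19,-1)=80750 g(19,1)=65246 g(19,3)=25194
t=20: g(20,-20)=1 g(20,-18)=20 g(20,-16)=190 g(20,-14)=1140 g(20,-12)=4844 g(20,-10)=15484 g(20,-8)=38570 g(20,-6)=76380 g(20,-4)=121125 g(20,-2)=152456 g(20,0)=145996 g(20,2)=90440
t=21: g(21,-21)=1 g(21,-19)=21 g(21,-17)=210 g(21,-15)=1330 g(21,-13)=5984 g(21,-11)=20328 g(21,-9)=54054 g(21,-7)=114950 g(21,-5)=197505 g(21,-3)=273581 g(21,-1)=298452 g(21,1)=236436 g(21,3)=90440
Paths never hitting 4: Σ_s g(21,s) = 1293292
Paths hitting 4: 2^21 - 1293292 = 803860
P = 803860/2097152 = 200965/524288

Answer: 200965/524288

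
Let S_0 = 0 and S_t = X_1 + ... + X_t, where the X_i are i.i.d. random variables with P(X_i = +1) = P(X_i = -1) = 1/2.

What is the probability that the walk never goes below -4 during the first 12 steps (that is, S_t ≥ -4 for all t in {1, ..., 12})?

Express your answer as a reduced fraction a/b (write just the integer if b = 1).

Let f(t,s) = #length-t paths at position s with S_1..S_t all ≥ -4.
f(t,s) = f(t-1,s-1) + f(t-1,s+1) for s ≥ -4; f(t,s) = 0 for s < -4.
t=0: f(0,0)=1
t=1: f(1,-1)=1 f(1,1)=1
t=2: f(2,-2)=1 f(2,0)=2 f(2,2)=1
t=3: f(3,-3)=1 f(3,-1)=3 f(3,1)=3 f(3,3)=1
t=4: f(4,-4)=1 f(4,-2)=4 f(4,0)=6 f(4,2)=4 f(4,4)=1
t=5: f(5,-3)=5 f(5,-1)=10 f(5,1)=10 f(5,3)=5 f(5,5)=1
t=6: f(6,-4)=5 f(6,-2)=15 f(6,0)=20 f(6,2)=15 f(6,4)=6 f(6,6)=1
t=7: f(7,-3)=20 f(7,-1)=35 f(7,1)=35 f(7,3)=21 f(7,5)=7 f(7,7)=1
t=8: f(8,-4)=20 f(8,-2)=55 f(8,0)=70 f(8,2)=56 f(8,4)=28 f(8,6)=8 f(8,8)=1
t=9: f(9,-3)=75 f(9,-1)=125 f(9,1)=126 f(9,3)=84 f(9,5)=36 f(9,7)=9 f(9,9)=1
t=10: f(10,-4)=75 f(10,-2)=200 f(10,0)=251 f(10,2)=210 f(10,4)=120 f(10,6)=45 f(10,8)=10 f(10,10)=1
t=11: f(11,-3)=275 f(11,-1)=451 f(11,1)=461 f(11,3)=330 f(11,5)=165 f(11,7)=55 f(11,9)=11 f(11,11)=1
t=12: f(12,-4)=275 f(12,-2)=726 f(12,0)=912 f(12,2)=791 f(12,4)=495 f(12,6)=220 f(12,8)=66 f(12,10)=12 f(12,12)=1
Σ_s f(12,s) = 3498
P = 3498/4096 = 1749/2048

Answer: 1749/2048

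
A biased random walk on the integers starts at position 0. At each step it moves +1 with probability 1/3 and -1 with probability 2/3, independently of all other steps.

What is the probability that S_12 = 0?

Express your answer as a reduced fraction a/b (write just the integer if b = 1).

Answer: 19712/177147

Derivation:
To be at 0 after 12 steps: need exactly 6 steps of +1 and 6 of -1.
Number of such sequences: C(12,6) = 924
Each has probability (1/3)^6 · (2/3)^6 = 64/531441
P = 924 · 64/531441 = 19712/177147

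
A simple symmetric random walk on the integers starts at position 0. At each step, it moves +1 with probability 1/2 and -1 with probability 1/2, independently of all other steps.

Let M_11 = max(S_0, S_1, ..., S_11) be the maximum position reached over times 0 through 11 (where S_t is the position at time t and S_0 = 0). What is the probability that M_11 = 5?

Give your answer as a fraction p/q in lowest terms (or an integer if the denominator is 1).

Answer: 165/2048

Derivation:
Let M_11 = max(S_0,...,S_11). Use the reflection principle: for j ≥ 1, #{paths with M_11 ≥ j} = #{S_11 ≥ j} + #{S_11 ≥ j+1}.
By reflection, #{M_11 ≥ 5} = #{S_11 ≥ 5} + #{S_11 ≥ 6} = 232 + 67 = 299.
#{M_11 ≥ 6} = #{S_11 ≥ 6} + #{S_11 ≥ 7} = 67 + 67 = 134.
#{M_11 = 5} = 299 - 134 = 165.
P(M_11 = 5) = 165/2048 = 165/2048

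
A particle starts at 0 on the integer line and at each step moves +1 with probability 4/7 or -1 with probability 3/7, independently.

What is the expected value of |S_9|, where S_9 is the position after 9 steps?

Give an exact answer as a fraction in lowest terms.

Answer: 15333201/5764801

Derivation:
S_9 takes values m ≡ 1 (mod 2) with |m| ≤ 9; P(S_9=m) = C(9,(9+m)/2) · (4/7)^((9+m)/2) · (3/7)^((9-m)/2).
Distribution: P(S=-9)=19683/40353607, P(S=-7)=236196/40353607, P(S=-5)=1259712/40353607, P(S=-3)=559872/5764801, P(S=-1)=1119744/5764801, P(S=1)=1492992/5764801, P(S=3)=1327104/5764801, P(S=5)=5308416/40353607, P(S=7)=1769472/40353607, P(S=9)=262144/40353607
E[|S_9|] = Σ_m |m|·P(S_9=m) = 15333201/5764801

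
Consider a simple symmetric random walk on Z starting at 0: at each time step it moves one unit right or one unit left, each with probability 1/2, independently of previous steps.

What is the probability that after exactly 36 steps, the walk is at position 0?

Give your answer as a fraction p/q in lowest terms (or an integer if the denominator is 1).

To return to 0 after 36 steps: need exactly 18 steps of +1 and 18 of -1.
Favorable paths: C(36,18) = 9075135300
Total paths: 2^36 = 68719476736
P = 9075135300/68719476736 = 2268783825/17179869184

Answer: 2268783825/17179869184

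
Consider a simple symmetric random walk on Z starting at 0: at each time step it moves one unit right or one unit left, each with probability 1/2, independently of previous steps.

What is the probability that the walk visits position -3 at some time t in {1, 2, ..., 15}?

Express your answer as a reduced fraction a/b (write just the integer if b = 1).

Count via complement. Let g(t,s) = #length-t paths at position s with S_1..S_t all ≠ -3.
g(t,s) = g(t-1,s-1) + g(t-1,s+1) for s ≠ -3; g(t,-3) = 0.
t=0: g(0,0)=1
t=1: g(1,-1)=1 g(1,1)=1
t=2: g(2,-2)=1 g(2,0)=2 g(2,2)=1
t=3: g(3,-1)=3 g(3,1)=3 g(3,3)=1
t=4: g(4,-2)=3 g(4,0)=6 g(4,2)=4 g(4,4)=1
t=5: g(5,-1)=9 g(5,1)=10 g(5,3)=5 g(5,5)=1
t=6: g(6,-2)=9 g(6,0)=19 g(6,2)=15 g(6,4)=6 g(6,6)=1
t=7: g(7,-1)=28 g(7,1)=34 g(7,3)=21 g(7,5)=7 g(7,7)=1
t=8: g(8,-2)=28 g(8,0)=62 g(8,2)=55 g(8,4)=28 g(8,6)=8 g(8,8)=1
t=9: g(9,-1)=90 g(9,1)=117 g(9,3)=83 g(9,5)=36 g(9,7)=9 g(9,9)=1
t=10: g(10,-2)=90 g(10,0)=207 g(10,2)=200 g(10,4)=119 g(10,6)=45 g(10,8)=10 g(10,10)=1
t=11: g(11,-1)=297 g(11,1)=407 g(11,3)=319 g(11,5)=164 g(11,7)=55 g(11,9)=11 g(11,11)=1
t=12: g(12,-2)=297 g(12,0)=704 g(12,2)=726 g(12,4)=483 g(12,6)=219 g(12,8)=66 g(12,10)=12 g(12,12)=1
t=13: g(13,-1)=1001 g(13,1)=1430 g(13,3)=1209 g(13,5)=702 g(13,7)=285 g(13,9)=78 g(13,11)=13 g(13,13)=1
t=14: g(14,-2)=1001 g(14,0)=2431 g(14,2)=2639 g(14,4)=1911 g(14,6)=987 g(14,8)=363 g(14,10)=91 g(14,12)=14 g(14,14)=1
t=15: g(15,-1)=3432 g(15,1)=5070 g(15,3)=4550 g(15,5)=2898 g(15,7)=1350 g(15,9)=454 g(15,11)=105 g(15,13)=15 g(15,15)=1
Paths never hitting -3: Σ_s g(15,s) = 17875
Paths hitting -3: 2^15 - 17875 = 14893
P = 14893/32768 = 14893/32768

Answer: 14893/32768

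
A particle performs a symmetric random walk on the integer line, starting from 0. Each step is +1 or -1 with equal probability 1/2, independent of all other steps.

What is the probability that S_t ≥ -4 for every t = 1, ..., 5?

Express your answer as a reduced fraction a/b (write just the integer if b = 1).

Answer: 31/32

Derivation:
Let f(t,s) = #length-t paths at position s with S_1..S_t all ≥ -4.
f(t,s) = f(t-1,s-1) + f(t-1,s+1) for s ≥ -4; f(t,s) = 0 for s < -4.
t=0: f(0,0)=1
t=1: f(1,-1)=1 f(1,1)=1
t=2: f(2,-2)=1 f(2,0)=2 f(2,2)=1
t=3: f(3,-3)=1 f(3,-1)=3 f(3,1)=3 f(3,3)=1
t=4: f(4,-4)=1 f(4,-2)=4 f(4,0)=6 f(4,2)=4 f(4,4)=1
t=5: f(5,-3)=5 f(5,-1)=10 f(5,1)=10 f(5,3)=5 f(5,5)=1
Σ_s f(5,s) = 31
P = 31/32 = 31/32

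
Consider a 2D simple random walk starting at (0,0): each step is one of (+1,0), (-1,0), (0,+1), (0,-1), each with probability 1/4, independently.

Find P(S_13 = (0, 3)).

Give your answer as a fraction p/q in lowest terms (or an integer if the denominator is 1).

Answer: 1656369/67108864

Derivation:
Let h be the number of horizontal steps (so 13-h are vertical). To end at (0,3) need (h+0)/2 right-steps and ((13-h)+3)/2 up-steps.
Sum over h with 0 ≤ h ≤ 10, h ≡ 0 (mod 2), 13-h ≡ 1 (mod 2):
h=0: C(13,0)·C(0,0)·C(13,8) = 1·1·1287 = 1287
h=2: C(13,2)·C(2,1)·C(11,7) = 78·2·330 = 51480
h=4: C(13,4)·C(4,2)·C(9,6) = 715·6·84 = 360360
h=6: C(13,6)·C(6,3)·C(7,5) = 1716·20·21 = 720720
h=8: C(13,8)·C(8,4)·C(5,4) = 1287·70·5 = 450450
h=10: C(13,10)·C(10,5)·C(3,3) = 286·252·1 = 72072
Total favorable: 1656369
Total paths: 4^13 = 67108864
P = 1656369/67108864 = 1656369/67108864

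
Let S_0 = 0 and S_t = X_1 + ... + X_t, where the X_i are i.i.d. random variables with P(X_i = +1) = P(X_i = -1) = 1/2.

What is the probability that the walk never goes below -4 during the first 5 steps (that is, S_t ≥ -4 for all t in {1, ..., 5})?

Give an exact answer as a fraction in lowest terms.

Let f(t,s) = #length-t paths at position s with S_1..S_t all ≥ -4.
f(t,s) = f(t-1,s-1) + f(t-1,s+1) for s ≥ -4; f(t,s) = 0 for s < -4.
t=0: f(0,0)=1
t=1: f(1,-1)=1 f(1,1)=1
t=2: f(2,-2)=1 f(2,0)=2 f(2,2)=1
t=3: f(3,-3)=1 f(3,-1)=3 f(3,1)=3 f(3,3)=1
t=4: f(4,-4)=1 f(4,-2)=4 f(4,0)=6 f(4,2)=4 f(4,4)=1
t=5: f(5,-3)=5 f(5,-1)=10 f(5,1)=10 f(5,3)=5 f(5,5)=1
Σ_s f(5,s) = 31
P = 31/32 = 31/32

Answer: 31/32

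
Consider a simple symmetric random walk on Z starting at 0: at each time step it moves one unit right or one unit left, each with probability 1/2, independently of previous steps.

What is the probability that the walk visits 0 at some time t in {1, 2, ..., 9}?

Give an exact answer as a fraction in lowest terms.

Answer: 93/128

Derivation:
Count via complement. Let g(t,s) = #length-t paths at position s with S_1..S_t all ≠ 0.
g(t,s) = g(t-1,s-1) + g(t-1,s+1) for s ≠ 0; g(t,0) = 0.
t=0: g(0,0)=1
t=1: g(1,-1)=1 g(1,1)=1
t=2: g(2,-2)=1 g(2,2)=1
t=3: g(3,-3)=1 g(3,-1)=1 g(3,1)=1 g(3,3)=1
t=4: g(4,-4)=1 g(4,-2)=2 g(4,2)=2 g(4,4)=1
t=5: g(5,-5)=1 g(5,-3)=3 g(5,-1)=2 g(5,1)=2 g(5,3)=3 g(5,5)=1
t=6: g(6,-6)=1 g(6,-4)=4 g(6,-2)=5 g(6,2)=5 g(6,4)=4 g(6,6)=1
t=7: g(7,-7)=1 g(7,-5)=5 g(7,-3)=9 g(7,-1)=5 g(7,1)=5 g(7,3)=9 g(7,5)=5 g(7,7)=1
t=8: g(8,-8)=1 g(8,-6)=6 g(8,-4)=14 g(8,-2)=14 g(8,2)=14 g(8,4)=14 g(8,6)=6 g(8,8)=1
t=9: g(9,-9)=1 g(9,-7)=7 g(9,-5)=20 g(9,-3)=28 g(9,-1)=14 g(9,1)=14 g(9,3)=28 g(9,5)=20 g(9,7)=7 g(9,9)=1
Paths never hitting 0: Σ_s g(9,s) = 140
Paths hitting 0: 2^9 - 140 = 372
P = 372/512 = 93/128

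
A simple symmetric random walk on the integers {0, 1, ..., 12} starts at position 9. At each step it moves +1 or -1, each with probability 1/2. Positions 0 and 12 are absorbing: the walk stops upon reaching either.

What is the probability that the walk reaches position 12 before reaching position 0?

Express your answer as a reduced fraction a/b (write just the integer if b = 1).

Answer: 3/4

Derivation:
Symmetric walk (p = 1/2): the harmonic-function argument gives P(hit 12 before 0 | start at 9) = a/N.
P = 9/12 = 3/4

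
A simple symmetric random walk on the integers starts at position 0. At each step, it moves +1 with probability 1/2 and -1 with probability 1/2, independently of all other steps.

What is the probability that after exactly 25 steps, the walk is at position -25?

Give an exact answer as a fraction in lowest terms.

Answer: 1/33554432

Derivation:
To reach position -25 after 25 steps: need 0 steps of +1 and 25 of -1.
Favorable paths: C(25,0) = 1
Total paths: 2^25 = 33554432
P = 1/33554432 = 1/33554432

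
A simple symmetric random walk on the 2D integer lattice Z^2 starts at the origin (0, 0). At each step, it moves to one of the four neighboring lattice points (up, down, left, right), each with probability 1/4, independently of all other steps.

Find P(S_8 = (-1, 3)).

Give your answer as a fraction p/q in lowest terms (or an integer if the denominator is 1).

Let h be the number of horizontal steps (so 8-h are vertical). To end at (-1,3) need (h-1)/2 right-steps and ((8-h)+3)/2 up-steps.
Sum over h with 1 ≤ h ≤ 5, h ≡ 1 (mod 2), 8-h ≡ 1 (mod 2):
h=1: C(8,1)·C(1,0)·C(7,5) = 8·1·21 = 168
h=3: C(8,3)·C(3,1)·C(5,4) = 56·3·5 = 840
h=5: C(8,5)·C(5,2)·C(3,3) = 56·10·1 = 560
Total favorable: 1568
Total paths: 4^8 = 65536
P = 1568/65536 = 49/2048

Answer: 49/2048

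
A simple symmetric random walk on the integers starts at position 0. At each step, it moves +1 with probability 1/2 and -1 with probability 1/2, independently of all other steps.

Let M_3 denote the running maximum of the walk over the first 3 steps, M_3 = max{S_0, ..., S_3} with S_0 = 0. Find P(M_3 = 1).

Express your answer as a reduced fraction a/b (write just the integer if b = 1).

Answer: 3/8

Derivation:
Let M_3 = max(S_0,...,S_3). Use the reflection principle: for j ≥ 1, #{paths with M_3 ≥ j} = #{S_3 ≥ j} + #{S_3 ≥ j+1}.
By reflection, #{M_3 ≥ 1} = #{S_3 ≥ 1} + #{S_3 ≥ 2} = 4 + 1 = 5.
#{M_3 ≥ 2} = #{S_3 ≥ 2} + #{S_3 ≥ 3} = 1 + 1 = 2.
#{M_3 = 1} = 5 - 2 = 3.
P(M_3 = 1) = 3/8 = 3/8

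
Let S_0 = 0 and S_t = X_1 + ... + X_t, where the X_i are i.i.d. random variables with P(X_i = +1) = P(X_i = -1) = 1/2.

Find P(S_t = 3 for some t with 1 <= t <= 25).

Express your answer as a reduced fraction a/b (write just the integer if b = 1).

Count via complement. Let g(t,s) = #length-t paths at position s with S_1..S_t all ≠ 3.
g(t,s) = g(t-1,s-1) + g(t-1,s+1) for s ≠ 3; g(t,3) = 0.
t=0: g(0,0)=1
t=1: g(1,-1)=1 g(1,1)=1
t=2: g(2,-2)=1 g(2,0)=2 g(2,2)=1
t=3: g(3,-3)=1 g(3,-1)=3 g(3,1)=3
t=4: g(4,-4)=1 g(4,-2)=4 g(4,0)=6 g(4,2)=3
t=5: g(5,-5)=1 g(5,-3)=5 g(5,-1)=10 g(5,1)=9
t=6: g(6,-6)=1 g(6,-4)=6 g(6,-2)=15 g(6,0)=19 g(6,2)=9
t=7: g(7,-7)=1 g(7,-5)=7 g(7,-3)=21 g(7,-1)=34 g(7,1)=28
t=8: g(8,-8)=1 g(8,-6)=8 g(8,-4)=28 g(8,-2)=55 g(8,0)=62 g(8,2)=28
t=9: g(9,-9)=1 g(9,-7)=9 g(9,-5)=36 g(9,-3)=83 g(9,-1)=117 g(9,1)=90
t=10: g(10,-10)=1 g(10,-8)=10 g(10,-6)=45 g(10,-4)=119 g(10,-2)=200 g(10,0)=207 g(10,2)=90
t=11: g(11,-11)=1 g(11,-9)=11 g(11,-7)=55 g(11,-5)=164 g(11,-3)=319 g(11,-1)=407 g(11,1)=297
t=12: g(12,-12)=1 g(12,-10)=12 g(12,-8)=66 g(12,-6)=219 g(12,-4)=483 g(12,-2)=726 g(12,0)=704 g(12,2)=297
t=13: g(13,-13)=1 g(13,-11)=13 g(13,-9)=78 g(13,-7)=285 g(13,-5)=702 g(13,-3)=1209 g(13,-1)=1430 g(13,1)=1001
t=14: g(14,-14)=1 g(14,-12)=14 g(14,-10)=91 g(14,-8)=363 g(14,-6)=987 g(14,-4)=1911 g(14,-2)=2639 g(14,0)=2431 g(14,2)=1001
t=15: g(15,-15)=1 g(15,-13)=15 g(15,-11)=105 g(15,-9)=454 g(15,-7)=1350 g(15,-5)=2898 g(15,-3)=4550 g(15,-1)=5070 g(15,1)=3432
t=16: g(16,-16)=1 g(16,-14)=16 g(16,-12)=120 g(16,-10)=559 g(16,-8)=1804 g(16,-6)=4248 g(16,-4)=7448 g(16,-2)=9620 g(16,0)=8502 g(16,2)=3432
t=17: g(17,-17)=1 g(17,-15)=17 g(17,-13)=136 g(17,-11)=679 g(17,-9)=2363 g(17,-7)=6052 g(17,-5)=11696 g(17,-3)=17068 g(17,-1)=18122 g(17,1)=11934
t=18: g(18,-18)=1 g(18,-16)=18 g(18,-14)=153 g(18,-12)=815 g(18,-10)=3042 g(18,-8)=8415 g(18,-6)=17748 g(18,-4)=28764 g(18,-2)=35190 g(18,0)=30056 g(18,2)=11934
t=19: g(19,-19)=1 g(19,-17)=19 g(19,-15)=171 g(19,-13)=968 g(19,-11)=3857 g(19,-9)=11457 g(19,-7)=26163 g(19,-5)=46512 g(19,-3)=63954 g(19,-1)=65246 g(19,1)=41990
t=20: g(20,-20)=1 g(20,-18)=20 g(20,-16)=190 g(20,-14)=1139 g(20,-12)=4825 g(20,-10)=15314 g(20,-8)=37620 g(20,-6)=72675 g(20,-4)=110466 g(20,-2)=129200 g(20,0)=107236 g(20,2)=41990
t=21: g(21,-21)=1 g(21,-19)=21 g(21,-17)=210 g(21,-15)=1329 g(21,-13)=5964 g(21,-11)=20139 g(21,-9)=52934 g(21,-7)=110295 g(21,-5)=183141 g(21,-3)=239666 g(21,-1)=236436 g(21,1)=149226
t=22: g(22,-22)=1 g(22,-20)=22 g(22,-18)=231 g(22,-16)=1539 g(22,-14)=7293 g(22,-12)=26103 g(22,-10)=73073 g(22,-8)=163229 g(22,-6)=293436 g(22,-4)=422807 g(22,-2)=476102 g(22,0)=385662 g(22,2)=149226
t=23: g(23,-23)=1 g(23,-21)=23 g(23,-19)=253 g(23,-17)=1770 g(23,-15)=8832 g(23,-13)=33396 g(23,-11)=99176 g(23,-9)=236302 g(23,-7)=456665 g(23,-5)=716243 g(23,-3)=898909 g(23,-1)=861764 g(23,1)=534888
t=24: g(24,-24)=1 g(24,-22)=24 g(24,-20)=276 g(24,-18)=2023 g(24,-16)=10602 g(24,-14)=42228 g(24,-12)=132572 g(24,-10)=335478 g(24,-8)=692967 g(24,-6)=1172908 g(24,-4)=1615152 g(24,-2)=1760673 g(24,0)=1396652 g(24,2)=534888
t=25: g(25,-25)=1 g(25,-23)=25 g(25,-21)=300 g(25,-19)=2299 g(25,-17)=12625 g(25,-15)=52830 g(25,-13)=174800 g(25,-11)=468050 g(25,-9)=1028445 g(25,-7)=1865875 g(25,-5)=2788060 g(25,-3)=3375825 g(25,-1)=3157325 g(25,1)=1931540
Paths never hitting 3: Σ_s g(25,s) = 14858000
Paths hitting 3: 2^25 - 14858000 = 18696432
P = 18696432/33554432 = 1168527/2097152

Answer: 1168527/2097152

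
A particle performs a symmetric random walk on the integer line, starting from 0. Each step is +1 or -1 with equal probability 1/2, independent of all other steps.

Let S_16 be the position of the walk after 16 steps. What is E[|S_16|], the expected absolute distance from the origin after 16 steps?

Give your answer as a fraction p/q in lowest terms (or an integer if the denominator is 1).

Answer: 6435/2048

Derivation:
S_16 takes values m ≡ 0 (mod 2) with |m| ≤ 16; P(S_16=m) = C(16,(16+m)/2)/2^16.
Total paths: 2^16 = 65536
Distribution: P(S=-16)=1/65536, P(S=-14)=16/65536, P(S=-12)=120/65536, P(S=-10)=560/65536, P(S=-8)=1820/65536, P(S=-6)=4368/65536, P(S=-4)=8008/65536, P(S=-2)=11440/65536, P(S=0)=12870/65536, P(S=2)=11440/65536, P(S=4)=8008/65536, P(S=6)=4368/65536, P(S=8)=1820/65536, P(S=10)=560/65536, P(S=12)=120/65536, P(S=14)=16/65536, P(S=16)=1/65536
E[|S_16|] = Σ_m |m|·P(S_16=m) = 205920/65536 = 6435/2048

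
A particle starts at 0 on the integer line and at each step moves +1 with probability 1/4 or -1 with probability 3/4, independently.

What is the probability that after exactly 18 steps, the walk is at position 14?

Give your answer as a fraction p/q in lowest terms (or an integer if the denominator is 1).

Answer: 1377/68719476736

Derivation:
To reach position 14 after 18 steps: need 16 steps of +1 and 2 steps of -1.
Number of such sequences: C(18,16) = 153
Each has probability (1/4)^16 · (3/4)^2 = 9/68719476736
P = 153 · 9/68719476736 = 1377/68719476736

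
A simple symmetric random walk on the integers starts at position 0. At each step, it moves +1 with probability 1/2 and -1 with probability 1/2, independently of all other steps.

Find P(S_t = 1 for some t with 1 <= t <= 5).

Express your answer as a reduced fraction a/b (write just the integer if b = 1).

Count via complement. Let g(t,s) = #length-t paths at position s with S_1..S_t all ≠ 1.
g(t,s) = g(t-1,s-1) + g(t-1,s+1) for s ≠ 1; g(t,1) = 0.
t=0: g(0,0)=1
t=1: g(1,-1)=1
t=2: g(2,-2)=1 g(2,0)=1
t=3: g(3,-3)=1 g(3,-1)=2
t=4: g(4,-4)=1 g(4,-2)=3 g(4,0)=2
t=5: g(5,-5)=1 g(5,-3)=4 g(5,-1)=5
Paths never hitting 1: Σ_s g(5,s) = 10
Paths hitting 1: 2^5 - 10 = 22
P = 22/32 = 11/16

Answer: 11/16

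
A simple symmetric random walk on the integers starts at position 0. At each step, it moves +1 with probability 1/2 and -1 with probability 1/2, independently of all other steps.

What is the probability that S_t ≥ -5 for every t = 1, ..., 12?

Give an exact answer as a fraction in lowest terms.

Let f(t,s) = #length-t paths at position s with S_1..S_t all ≥ -5.
f(t,s) = f(t-1,s-1) + f(t-1,s+1) for s ≥ -5; f(t,s) = 0 for s < -5.
t=0: f(0,0)=1
t=1: f(1,-1)=1 f(1,1)=1
t=2: f(2,-2)=1 f(2,0)=2 f(2,2)=1
t=3: f(3,-3)=1 f(3,-1)=3 f(3,1)=3 f(3,3)=1
t=4: f(4,-4)=1 f(4,-2)=4 f(4,0)=6 f(4,2)=4 f(4,4)=1
t=5: f(5,-5)=1 f(5,-3)=5 f(5,-1)=10 f(5,1)=10 f(5,3)=5 f(5,5)=1
t=6: f(6,-4)=6 f(6,-2)=15 f(6,0)=20 f(6,2)=15 f(6,4)=6 f(6,6)=1
t=7: f(7,-5)=6 f(7,-3)=21 f(7,-1)=35 f(7,1)=35 f(7,3)=21 f(7,5)=7 f(7,7)=1
t=8: f(8,-4)=27 f(8,-2)=56 f(8,0)=70 f(8,2)=56 f(8,4)=28 f(8,6)=8 f(8,8)=1
t=9: f(9,-5)=27 f(9,-3)=83 f(9,-1)=126 f(9,1)=126 f(9,3)=84 f(9,5)=36 f(9,7)=9 f(9,9)=1
t=10: f(10,-4)=110 f(10,-2)=209 f(10,0)=252 f(10,2)=210 f(10,4)=120 f(10,6)=45 f(10,8)=10 f(10,10)=1
t=11: f(11,-5)=110 f(11,-3)=319 f(11,-1)=461 f(11,1)=462 f(11,3)=330 f(11,5)=165 f(11,7)=55 f(11,9)=11 f(11,11)=1
t=12: f(12,-4)=429 f(12,-2)=780 f(12,0)=923 f(12,2)=792 f(12,4)=495 f(12,6)=220 f(12,8)=66 f(12,10)=12 f(12,12)=1
Σ_s f(12,s) = 3718
P = 3718/4096 = 1859/2048

Answer: 1859/2048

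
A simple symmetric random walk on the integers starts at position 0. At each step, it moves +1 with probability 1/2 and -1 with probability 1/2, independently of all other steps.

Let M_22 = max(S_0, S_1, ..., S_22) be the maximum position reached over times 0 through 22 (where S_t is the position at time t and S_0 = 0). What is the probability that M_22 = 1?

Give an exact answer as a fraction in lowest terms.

Answer: 323323/2097152

Derivation:
Let M_22 = max(S_0,...,S_22). Use the reflection principle: for j ≥ 1, #{paths with M_22 ≥ j} = #{S_22 ≥ j} + #{S_22 ≥ j+1}.
By reflection, #{M_22 ≥ 1} = #{S_22 ≥ 1} + #{S_22 ≥ 2} = 1744436 + 1744436 = 3488872.
#{M_22 ≥ 2} = #{S_22 ≥ 2} + #{S_22 ≥ 3} = 1744436 + 1097790 = 2842226.
#{M_22 = 1} = 3488872 - 2842226 = 646646.
P(M_22 = 1) = 646646/4194304 = 323323/2097152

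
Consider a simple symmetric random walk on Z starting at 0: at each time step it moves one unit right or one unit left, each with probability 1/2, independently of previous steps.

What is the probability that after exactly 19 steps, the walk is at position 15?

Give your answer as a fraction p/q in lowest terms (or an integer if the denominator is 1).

To reach position 15 after 19 steps: need 17 steps of +1 and 2 of -1.
Favorable paths: C(19,17) = 171
Total paths: 2^19 = 524288
P = 171/524288 = 171/524288

Answer: 171/524288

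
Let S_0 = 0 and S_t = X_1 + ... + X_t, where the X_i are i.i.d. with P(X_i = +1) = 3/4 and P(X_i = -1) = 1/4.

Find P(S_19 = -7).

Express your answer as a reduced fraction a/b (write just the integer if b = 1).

Answer: 4944807/68719476736

Derivation:
To reach position -7 after 19 steps: need 6 steps of +1 and 13 steps of -1.
Number of such sequences: C(19,6) = 27132
Each has probability (3/4)^6 · (1/4)^13 = 729/274877906944
P = 27132 · 729/274877906944 = 4944807/68719476736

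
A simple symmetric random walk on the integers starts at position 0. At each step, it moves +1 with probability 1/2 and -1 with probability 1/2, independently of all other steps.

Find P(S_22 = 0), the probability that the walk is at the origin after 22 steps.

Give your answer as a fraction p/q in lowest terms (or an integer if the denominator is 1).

To return to 0 after 22 steps: need exactly 11 steps of +1 and 11 of -1.
Favorable paths: C(22,11) = 705432
Total paths: 2^22 = 4194304
P = 705432/4194304 = 88179/524288

Answer: 88179/524288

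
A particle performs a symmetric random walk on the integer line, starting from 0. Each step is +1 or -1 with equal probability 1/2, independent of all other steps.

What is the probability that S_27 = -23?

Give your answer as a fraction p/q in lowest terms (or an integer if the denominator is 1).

Answer: 351/134217728

Derivation:
To reach position -23 after 27 steps: need 2 steps of +1 and 25 of -1.
Favorable paths: C(27,2) = 351
Total paths: 2^27 = 134217728
P = 351/134217728 = 351/134217728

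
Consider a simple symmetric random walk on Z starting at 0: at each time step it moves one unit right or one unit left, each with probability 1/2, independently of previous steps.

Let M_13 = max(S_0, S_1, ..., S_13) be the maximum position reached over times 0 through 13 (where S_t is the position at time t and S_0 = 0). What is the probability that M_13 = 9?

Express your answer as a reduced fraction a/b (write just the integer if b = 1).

Answer: 39/4096

Derivation:
Let M_13 = max(S_0,...,S_13). Use the reflection principle: for j ≥ 1, #{paths with M_13 ≥ j} = #{S_13 ≥ j} + #{S_13 ≥ j+1}.
By reflection, #{M_13 ≥ 9} = #{S_13 ≥ 9} + #{S_13 ≥ 10} = 92 + 14 = 106.
#{M_13 ≥ 10} = #{S_13 ≥ 10} + #{S_13 ≥ 11} = 14 + 14 = 28.
#{M_13 = 9} = 106 - 28 = 78.
P(M_13 = 9) = 78/8192 = 39/4096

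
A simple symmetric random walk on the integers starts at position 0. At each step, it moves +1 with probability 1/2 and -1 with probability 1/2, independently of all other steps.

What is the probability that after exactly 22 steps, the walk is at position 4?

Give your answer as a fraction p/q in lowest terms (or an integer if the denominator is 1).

To reach position 4 after 22 steps: need 13 steps of +1 and 9 of -1.
Favorable paths: C(22,13) = 497420
Total paths: 2^22 = 4194304
P = 497420/4194304 = 124355/1048576

Answer: 124355/1048576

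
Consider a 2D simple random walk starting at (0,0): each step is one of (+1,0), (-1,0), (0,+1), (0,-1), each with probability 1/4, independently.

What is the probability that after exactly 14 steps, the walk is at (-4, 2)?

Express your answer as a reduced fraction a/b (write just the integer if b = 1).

Answer: 3006003/268435456

Derivation:
Let h be the number of horizontal steps (so 14-h are vertical). To end at (-4,2) need (h-4)/2 right-steps and ((14-h)+2)/2 up-steps.
Sum over h with 4 ≤ h ≤ 12, h ≡ 0 (mod 2), 14-h ≡ 0 (mod 2):
h=4: C(14,4)·C(4,0)·C(10,6) = 1001·1·210 = 210210
h=6: C(14,6)·C(6,1)·C(8,5) = 3003·6·56 = 1009008
h=8: C(14,8)·C(8,2)·C(6,4) = 3003·28·15 = 1261260
h=10: C(14,10)·C(10,3)·C(4,3) = 1001·120·4 = 480480
h=12: C(14,12)·C(12,4)·C(2,2) = 91·495·1 = 45045
Total favorable: 3006003
Total paths: 4^14 = 268435456
P = 3006003/268435456 = 3006003/268435456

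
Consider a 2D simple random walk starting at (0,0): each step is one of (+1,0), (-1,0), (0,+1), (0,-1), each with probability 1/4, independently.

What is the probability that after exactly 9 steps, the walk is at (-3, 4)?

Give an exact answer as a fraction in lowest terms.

Answer: 567/131072

Derivation:
Let h be the number of horizontal steps (so 9-h are vertical). To end at (-3,4) need (h-3)/2 right-steps and ((9-h)+4)/2 up-steps.
Sum over h with 3 ≤ h ≤ 5, h ≡ 1 (mod 2), 9-h ≡ 0 (mod 2):
h=3: C(9,3)·C(3,0)·C(6,5) = 84·1·6 = 504
h=5: C(9,5)·C(5,1)·C(4,4) = 126·5·1 = 630
Total favorable: 1134
Total paths: 4^9 = 262144
P = 1134/262144 = 567/131072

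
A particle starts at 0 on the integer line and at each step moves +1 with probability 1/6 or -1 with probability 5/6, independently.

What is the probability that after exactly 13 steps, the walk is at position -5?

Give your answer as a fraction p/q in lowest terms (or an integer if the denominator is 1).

To reach position -5 after 13 steps: need 4 steps of +1 and 9 steps of -1.
Number of such sequences: C(13,4) = 715
Each has probability (1/6)^4 · (5/6)^9 = 1953125/13060694016
P = 715 · 1953125/13060694016 = 1396484375/13060694016

Answer: 1396484375/13060694016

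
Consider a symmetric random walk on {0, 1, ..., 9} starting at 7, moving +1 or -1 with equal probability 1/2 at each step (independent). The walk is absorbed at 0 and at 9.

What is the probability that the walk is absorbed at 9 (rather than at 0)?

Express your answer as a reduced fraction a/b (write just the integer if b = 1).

Symmetric walk (p = 1/2): the harmonic-function argument gives P(hit 9 before 0 | start at 7) = a/N.
P = 7/9 = 7/9

Answer: 7/9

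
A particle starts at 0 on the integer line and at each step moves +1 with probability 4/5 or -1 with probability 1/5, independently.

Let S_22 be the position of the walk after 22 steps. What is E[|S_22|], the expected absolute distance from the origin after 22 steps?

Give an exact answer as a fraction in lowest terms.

Answer: 31475310836311254/2384185791015625

Derivation:
S_22 takes values m ≡ 0 (mod 2) with |m| ≤ 22; P(S_22=m) = C(22,(22+m)/2) · (4/5)^((22+m)/2) · (1/5)^((22-m)/2).
Distribution: P(S=-22)=1/2384185791015625, P(S=-20)=88/2384185791015625, P(S=-18)=3696/2384185791015625, P(S=-16)=19712/476837158203125, P(S=-14)=374528/476837158203125, P(S=-12)=26966016/2384185791015625, P(S=-10)=305614848/2384185791015625, P(S=-8)=2794192896/2384185791015625, P(S=-6)=4191289344/476837158203125, P(S=-4)=26079133696/476837158203125, P(S=-2)=678057476096/2384185791015625, P(S=0)=2958796259328/2384185791015625, P(S=2)=10848919617536/2384185791015625, P(S=4)=6676258226176/476837158203125, P(S=6)=17167521153024/476837158203125, P(S=8)=183120225632256/2384185791015625, P(S=10)=320460394856448/2384185791015625, P(S=12)=452414675091456/2384185791015625, P(S=14)=100536594464768/476837158203125, P(S=16)=84662395338752/476837158203125, P(S=18)=253987186016256/2384185791015625, P(S=20)=96757023244288/2384185791015625, P(S=22)=17592186044416/2384185791015625
E[|S_22|] = Σ_m |m|·P(S_22=m) = 31475310836311254/2384185791015625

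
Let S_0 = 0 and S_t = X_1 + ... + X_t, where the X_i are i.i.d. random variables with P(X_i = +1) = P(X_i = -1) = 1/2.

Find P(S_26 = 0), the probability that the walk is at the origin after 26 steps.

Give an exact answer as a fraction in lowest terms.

To return to 0 after 26 steps: need exactly 13 steps of +1 and 13 of -1.
Favorable paths: C(26,13) = 10400600
Total paths: 2^26 = 67108864
P = 10400600/67108864 = 1300075/8388608

Answer: 1300075/8388608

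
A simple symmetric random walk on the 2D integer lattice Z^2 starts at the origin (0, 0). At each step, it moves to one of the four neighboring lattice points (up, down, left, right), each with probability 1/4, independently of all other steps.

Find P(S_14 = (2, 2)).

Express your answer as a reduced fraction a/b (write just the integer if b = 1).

Answer: 429429/16777216

Derivation:
Let h be the number of horizontal steps (so 14-h are vertical). To end at (2,2) need (h+2)/2 right-steps and ((14-h)+2)/2 up-steps.
Sum over h with 2 ≤ h ≤ 12, h ≡ 0 (mod 2), 14-h ≡ 0 (mod 2):
h=2: C(14,2)·C(2,2)·C(12,7) = 91·1·792 = 72072
h=4: C(14,4)·C(4,3)·C(10,6) = 1001·4·210 = 840840
h=6: C(14,6)·C(6,4)·C(8,5) = 3003·15·56 = 2522520
h=8: C(14,8)·C(8,5)·C(6,4) = 3003·56·15 = 2522520
h=10: C(14,10)·C(10,6)·C(4,3) = 1001·210·4 = 840840
h=12: C(14,12)·C(12,7)·C(2,2) = 91·792·1 = 72072
Total favorable: 6870864
Total paths: 4^14 = 268435456
P = 6870864/268435456 = 429429/16777216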